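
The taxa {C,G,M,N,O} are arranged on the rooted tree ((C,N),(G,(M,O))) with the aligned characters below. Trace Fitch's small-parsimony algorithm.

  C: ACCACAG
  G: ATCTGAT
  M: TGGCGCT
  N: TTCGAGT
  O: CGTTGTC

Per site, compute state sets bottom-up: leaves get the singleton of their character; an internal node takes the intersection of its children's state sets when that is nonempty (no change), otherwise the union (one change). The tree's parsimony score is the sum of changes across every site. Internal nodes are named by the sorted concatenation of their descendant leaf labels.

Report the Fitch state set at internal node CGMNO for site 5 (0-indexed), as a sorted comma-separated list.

A

[col 0] CN: children C:{A}, N:{T} ∪→ {A,T}; cost 1
[col 0] MO: children M:{T}, O:{C} ∪→ {C,T}; cost 1
[col 0] GMO: children G:{A}, MO:{C,T} ∪→ {A,C,T}; cost 1
[col 0] CGMNO: children CN:{A,T}, GMO:{A,C,T} ∩→ {A,T}; cost 0
[col 1] CN: children C:{C}, N:{T} ∪→ {C,T}; cost 1
[col 1] MO: children M:{G}, O:{G} ∩→ {G}; cost 0
[col 1] GMO: children G:{T}, MO:{G} ∪→ {G,T}; cost 1
[col 1] CGMNO: children CN:{C,T}, GMO:{G,T} ∩→ {T}; cost 0
[col 2] CN: children C:{C}, N:{C} ∩→ {C}; cost 0
[col 2] MO: children M:{G}, O:{T} ∪→ {G,T}; cost 1
[col 2] GMO: children G:{C}, MO:{G,T} ∪→ {C,G,T}; cost 1
[col 2] CGMNO: children CN:{C}, GMO:{C,G,T} ∩→ {C}; cost 0
[col 3] CN: children C:{A}, N:{G} ∪→ {A,G}; cost 1
[col 3] MO: children M:{C}, O:{T} ∪→ {C,T}; cost 1
[col 3] GMO: children G:{T}, MO:{C,T} ∩→ {T}; cost 0
[col 3] CGMNO: children CN:{A,G}, GMO:{T} ∪→ {A,G,T}; cost 1
[col 4] CN: children C:{C}, N:{A} ∪→ {A,C}; cost 1
[col 4] MO: children M:{G}, O:{G} ∩→ {G}; cost 0
[col 4] GMO: children G:{G}, MO:{G} ∩→ {G}; cost 0
[col 4] CGMNO: children CN:{A,C}, GMO:{G} ∪→ {A,C,G}; cost 1
[col 5] CN: children C:{A}, N:{G} ∪→ {A,G}; cost 1
[col 5] MO: children M:{C}, O:{T} ∪→ {C,T}; cost 1
[col 5] GMO: children G:{A}, MO:{C,T} ∪→ {A,C,T}; cost 1
[col 5] CGMNO: children CN:{A,G}, GMO:{A,C,T} ∩→ {A}; cost 0
[col 6] CN: children C:{G}, N:{T} ∪→ {G,T}; cost 1
[col 6] MO: children M:{T}, O:{C} ∪→ {C,T}; cost 1
[col 6] GMO: children G:{T}, MO:{C,T} ∩→ {T}; cost 0
[col 6] CGMNO: children CN:{G,T}, GMO:{T} ∩→ {T}; cost 0
per-site changes: [3, 2, 2, 3, 2, 3, 2]; total = 17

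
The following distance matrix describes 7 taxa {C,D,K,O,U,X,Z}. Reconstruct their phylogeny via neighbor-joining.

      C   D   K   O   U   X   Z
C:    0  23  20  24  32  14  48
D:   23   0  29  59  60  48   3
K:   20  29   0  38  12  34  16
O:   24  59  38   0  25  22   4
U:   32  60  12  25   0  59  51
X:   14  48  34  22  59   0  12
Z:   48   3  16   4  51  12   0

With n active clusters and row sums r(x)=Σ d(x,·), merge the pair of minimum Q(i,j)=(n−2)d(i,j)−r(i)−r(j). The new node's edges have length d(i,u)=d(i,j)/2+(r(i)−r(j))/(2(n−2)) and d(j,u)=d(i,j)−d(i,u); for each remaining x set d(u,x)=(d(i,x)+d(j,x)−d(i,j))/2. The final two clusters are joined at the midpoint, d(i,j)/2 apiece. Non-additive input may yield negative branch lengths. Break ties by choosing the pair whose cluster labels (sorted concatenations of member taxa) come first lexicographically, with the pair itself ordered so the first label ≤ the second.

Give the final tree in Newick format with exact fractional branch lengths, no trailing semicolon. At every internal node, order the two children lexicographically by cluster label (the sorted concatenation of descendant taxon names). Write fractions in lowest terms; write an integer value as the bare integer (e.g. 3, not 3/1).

((((C:29/6,X:55/6):6,O:10):2,(D:103/10,Z:-73/10):137/8):115/16,(K:-9/8,U:105/8):115/16)

step 1: merge (D,Z) at d=3, Q=-341; branch lengths D→103/10, Z→-73/10; new cluster DZ
  updated: d(C,DZ)=34, d(DZ,K)=21, d(DZ,O)=30, d(DZ,U)=54, d(DZ,X)=57/2
step 2: merge (K,U) at d=12, Q=-259; branch lengths K→-9/8, U→105/8; new cluster KU
  updated: d(C,KU)=20, d(DZ,KU)=63/2, d(KU,O)=51/2, d(KU,X)=81/2
step 3: merge (C,X) at d=14, Q=-155; branch lengths C→29/6, X→55/6; new cluster CX
  updated: d(CX,DZ)=97/4, d(CX,KU)=93/4, d(CX,O)=16
step 4: merge (CX,O) at d=16, Q=-103; branch lengths CX→6, O→10; new cluster COX
  updated: d(COX,DZ)=153/8, d(COX,KU)=131/8
step 5: merge (COX,DZ) at d=153/8, Q=-67; branch lengths COX→2, DZ→137/8; new cluster CDOXZ
  updated: d(CDOXZ,KU)=115/8
step 6: merge (CDOXZ,KU) at d=115/8; branch lengths CDOXZ→115/16, KU→115/16; new cluster CDKOUXZ
final tree: ((((C:29/6,X:55/6):6,O:10):2,(D:103/10,Z:-73/10):137/8):115/16,(K:-9/8,U:105/8):115/16)
total length: 157/2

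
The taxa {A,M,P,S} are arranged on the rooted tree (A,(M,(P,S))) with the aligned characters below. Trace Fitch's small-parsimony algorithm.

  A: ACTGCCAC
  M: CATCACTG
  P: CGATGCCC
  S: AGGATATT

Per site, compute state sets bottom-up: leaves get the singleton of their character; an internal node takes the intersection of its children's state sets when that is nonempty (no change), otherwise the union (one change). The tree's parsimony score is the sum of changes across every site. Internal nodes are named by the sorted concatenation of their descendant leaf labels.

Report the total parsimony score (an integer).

17

site 0, node PS: P={C} ∪ S={A} → {A,C} (+1)
site 0, node MPS: M={C} ∩ PS={A,C} → {C} (+0)
site 0, node AMPS: A={A} ∪ MPS={C} → {A,C} (+1)
site 1, node PS: P={G} ∩ S={G} → {G} (+0)
site 1, node MPS: M={A} ∪ PS={G} → {A,G} (+1)
site 1, node AMPS: A={C} ∪ MPS={A,G} → {A,C,G} (+1)
site 2, node PS: P={A} ∪ S={G} → {A,G} (+1)
site 2, node MPS: M={T} ∪ PS={A,G} → {A,G,T} (+1)
site 2, node AMPS: A={T} ∩ MPS={A,G,T} → {T} (+0)
site 3, node PS: P={T} ∪ S={A} → {A,T} (+1)
site 3, node MPS: M={C} ∪ PS={A,T} → {A,C,T} (+1)
site 3, node AMPS: A={G} ∪ MPS={A,C,T} → {A,C,G,T} (+1)
site 4, node PS: P={G} ∪ S={T} → {G,T} (+1)
site 4, node MPS: M={A} ∪ PS={G,T} → {A,G,T} (+1)
site 4, node AMPS: A={C} ∪ MPS={A,G,T} → {A,C,G,T} (+1)
site 5, node PS: P={C} ∪ S={A} → {A,C} (+1)
site 5, node MPS: M={C} ∩ PS={A,C} → {C} (+0)
site 5, node AMPS: A={C} ∩ MPS={C} → {C} (+0)
site 6, node PS: P={C} ∪ S={T} → {C,T} (+1)
site 6, node MPS: M={T} ∩ PS={C,T} → {T} (+0)
site 6, node AMPS: A={A} ∪ MPS={T} → {A,T} (+1)
site 7, node PS: P={C} ∪ S={T} → {C,T} (+1)
site 7, node MPS: M={G} ∪ PS={C,T} → {C,G,T} (+1)
site 7, node AMPS: A={C} ∩ MPS={C,G,T} → {C} (+0)
per-site changes: [2, 2, 2, 3, 3, 1, 2, 2]; total = 17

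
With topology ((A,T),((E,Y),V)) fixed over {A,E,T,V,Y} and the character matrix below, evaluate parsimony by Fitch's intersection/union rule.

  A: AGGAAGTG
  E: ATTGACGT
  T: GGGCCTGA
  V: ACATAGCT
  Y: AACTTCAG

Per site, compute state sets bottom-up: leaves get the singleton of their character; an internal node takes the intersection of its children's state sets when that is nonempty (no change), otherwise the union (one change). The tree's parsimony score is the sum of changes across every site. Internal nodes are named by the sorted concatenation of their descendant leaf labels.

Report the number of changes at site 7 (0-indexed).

3

site 0, node AT: A={A} ∪ T={G} → {A,G} (+1)
site 0, node EY: E={A} ∩ Y={A} → {A} (+0)
site 0, node EVY: EY={A} ∩ V={A} → {A} (+0)
site 0, node AETVY: AT={A,G} ∩ EVY={A} → {A} (+0)
site 1, node AT: A={G} ∩ T={G} → {G} (+0)
site 1, node EY: E={T} ∪ Y={A} → {A,T} (+1)
site 1, node EVY: EY={A,T} ∪ V={C} → {A,C,T} (+1)
site 1, node AETVY: AT={G} ∪ EVY={A,C,T} → {A,C,G,T} (+1)
site 2, node AT: A={G} ∩ T={G} → {G} (+0)
site 2, node EY: E={T} ∪ Y={C} → {C,T} (+1)
site 2, node EVY: EY={C,T} ∪ V={A} → {A,C,T} (+1)
site 2, node AETVY: AT={G} ∪ EVY={A,C,T} → {A,C,G,T} (+1)
site 3, node AT: A={A} ∪ T={C} → {A,C} (+1)
site 3, node EY: E={G} ∪ Y={T} → {G,T} (+1)
site 3, node EVY: EY={G,T} ∩ V={T} → {T} (+0)
site 3, node AETVY: AT={A,C} ∪ EVY={T} → {A,C,T} (+1)
site 4, node AT: A={A} ∪ T={C} → {A,C} (+1)
site 4, node EY: E={A} ∪ Y={T} → {A,T} (+1)
site 4, node EVY: EY={A,T} ∩ V={A} → {A} (+0)
site 4, node AETVY: AT={A,C} ∩ EVY={A} → {A} (+0)
site 5, node AT: A={G} ∪ T={T} → {G,T} (+1)
site 5, node EY: E={C} ∩ Y={C} → {C} (+0)
site 5, node EVY: EY={C} ∪ V={G} → {C,G} (+1)
site 5, node AETVY: AT={G,T} ∩ EVY={C,G} → {G} (+0)
site 6, node AT: A={T} ∪ T={G} → {G,T} (+1)
site 6, node EY: E={G} ∪ Y={A} → {A,G} (+1)
site 6, node EVY: EY={A,G} ∪ V={C} → {A,C,G} (+1)
site 6, node AETVY: AT={G,T} ∩ EVY={A,C,G} → {G} (+0)
site 7, node AT: A={G} ∪ T={A} → {A,G} (+1)
site 7, node EY: E={T} ∪ Y={G} → {G,T} (+1)
site 7, node EVY: EY={G,T} ∩ V={T} → {T} (+0)
site 7, node AETVY: AT={A,G} ∪ EVY={T} → {A,G,T} (+1)
per-site changes: [1, 3, 3, 3, 2, 2, 3, 3]; total = 20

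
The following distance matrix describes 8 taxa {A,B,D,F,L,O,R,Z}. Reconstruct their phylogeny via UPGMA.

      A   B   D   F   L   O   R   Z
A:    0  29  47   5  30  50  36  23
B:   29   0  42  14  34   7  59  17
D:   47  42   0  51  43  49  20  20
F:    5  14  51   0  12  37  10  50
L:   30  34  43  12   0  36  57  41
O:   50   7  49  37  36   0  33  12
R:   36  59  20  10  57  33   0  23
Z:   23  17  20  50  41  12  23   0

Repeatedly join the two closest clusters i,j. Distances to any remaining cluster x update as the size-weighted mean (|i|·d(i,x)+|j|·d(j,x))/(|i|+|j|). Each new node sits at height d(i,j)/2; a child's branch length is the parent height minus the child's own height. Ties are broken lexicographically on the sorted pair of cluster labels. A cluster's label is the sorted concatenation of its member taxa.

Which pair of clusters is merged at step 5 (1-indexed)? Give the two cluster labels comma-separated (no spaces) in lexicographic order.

AF,L

step 1: merge (A,F) at d=5; branch lengths A→5/2, F→5/2; new cluster AF
  updated: d(AF,B)=43/2, d(AF,D)=49, d(AF,L)=21, d(AF,O)=87/2, d(AF,R)=23, d(AF,Z)=73/2
step 2: merge (B,O) at d=7; branch lengths B→7/2, O→7/2; new cluster BO
  updated: d(AF,BO)=65/2, d(BO,D)=91/2, d(BO,L)=35, d(BO,R)=46, d(BO,Z)=29/2
step 3: merge (BO,Z) at d=29/2; branch lengths BO→15/4, Z→29/4; new cluster BOZ
  updated: d(AF,BOZ)=203/6, d(BOZ,D)=37, d(BOZ,L)=37, d(BOZ,R)=115/3
step 4: merge (D,R) at d=20; branch lengths D→10, R→10; new cluster DR
  updated: d(AF,DR)=36, d(BOZ,DR)=113/3, d(DR,L)=50
step 5: merge (AF,L) at d=21; branch lengths AF→8, L→21/2; new cluster AFL
  updated: d(AFL,BOZ)=314/9, d(AFL,DR)=122/3
step 6: merge (AFL,BOZ) at d=314/9; branch lengths AFL→125/18, BOZ→367/36; new cluster ABFLOZ
  updated: d(ABFLOZ,DR)=235/6
step 7: merge (ABFLOZ,DR) at d=235/6; branch lengths ABFLOZ→77/36, DR→115/12; new cluster ABDFLORZ
final tree: ((((A:5/2,F:5/2):8,L:21/2):125/18,((B:7/2,O:7/2):15/4,Z:29/4):367/36):77/36,(D:10,R:10):115/12)
total length: 3253/36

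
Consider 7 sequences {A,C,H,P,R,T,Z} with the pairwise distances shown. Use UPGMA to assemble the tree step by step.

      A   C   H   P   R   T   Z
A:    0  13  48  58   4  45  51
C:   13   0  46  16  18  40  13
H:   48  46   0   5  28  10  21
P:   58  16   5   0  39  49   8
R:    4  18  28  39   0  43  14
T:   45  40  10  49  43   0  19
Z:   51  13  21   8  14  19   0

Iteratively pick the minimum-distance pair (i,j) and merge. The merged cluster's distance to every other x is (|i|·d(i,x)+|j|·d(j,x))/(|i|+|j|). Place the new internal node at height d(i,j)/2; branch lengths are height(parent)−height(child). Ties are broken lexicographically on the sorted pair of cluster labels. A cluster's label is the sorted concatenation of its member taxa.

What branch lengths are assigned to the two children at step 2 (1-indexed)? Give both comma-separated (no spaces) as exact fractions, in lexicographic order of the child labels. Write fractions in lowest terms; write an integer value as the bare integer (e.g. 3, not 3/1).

5/2,5/2

1. join A+R (d=4) ⇒ AR; edges |A|=2, |R|=2
  updated: d(AR,C)=31/2, d(AR,H)=38, d(AR,P)=97/2, d(AR,T)=44, d(AR,Z)=65/2
2. join H+P (d=5) ⇒ HP; edges |H|=5/2, |P|=5/2
  updated: d(AR,HP)=173/4, d(C,HP)=31, d(HP,T)=59/2, d(HP,Z)=29/2
3. join C+Z (d=13) ⇒ CZ; edges |C|=13/2, |Z|=13/2
  updated: d(AR,CZ)=24, d(CZ,HP)=91/4, d(CZ,T)=59/2
4. join CZ+HP (d=91/4) ⇒ CHPZ; edges |CZ|=39/8, |HP|=71/8
  updated: d(AR,CHPZ)=269/8, d(CHPZ,T)=59/2
5. join CHPZ+T (d=59/2) ⇒ CHPTZ; edges |CHPZ|=27/8, |T|=59/4
  updated: d(AR,CHPTZ)=357/10
6. join AR+CHPTZ (d=357/10) ⇒ ACHPRTZ; edges |AR|=317/20, |CHPTZ|=31/10
final tree: ((A:2,R:2):317/20,(((C:13/2,Z:13/2):39/8,(H:5/2,P:5/2):71/8):27/8,T:59/4):31/10)
total length: 2913/40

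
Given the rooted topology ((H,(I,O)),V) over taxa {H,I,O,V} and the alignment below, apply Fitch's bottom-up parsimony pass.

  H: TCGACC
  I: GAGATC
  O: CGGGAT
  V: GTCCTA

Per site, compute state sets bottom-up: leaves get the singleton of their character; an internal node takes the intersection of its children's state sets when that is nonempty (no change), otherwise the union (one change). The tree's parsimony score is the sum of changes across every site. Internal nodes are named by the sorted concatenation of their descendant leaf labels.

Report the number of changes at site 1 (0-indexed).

3

IO@0: {G} ∪ {C} = {C,G} (union, +1)
HIO@0: {T} ∪ {C,G} = {C,G,T} (union, +1)
HIOV@0: {C,G,T} ∩ {G} = {G} (intersection, +0)
IO@1: {A} ∪ {G} = {A,G} (union, +1)
HIO@1: {C} ∪ {A,G} = {A,C,G} (union, +1)
HIOV@1: {A,C,G} ∪ {T} = {A,C,G,T} (union, +1)
IO@2: {G} ∩ {G} = {G} (intersection, +0)
HIO@2: {G} ∩ {G} = {G} (intersection, +0)
HIOV@2: {G} ∪ {C} = {C,G} (union, +1)
IO@3: {A} ∪ {G} = {A,G} (union, +1)
HIO@3: {A} ∩ {A,G} = {A} (intersection, +0)
HIOV@3: {A} ∪ {C} = {A,C} (union, +1)
IO@4: {T} ∪ {A} = {A,T} (union, +1)
HIO@4: {C} ∪ {A,T} = {A,C,T} (union, +1)
HIOV@4: {A,C,T} ∩ {T} = {T} (intersection, +0)
IO@5: {C} ∪ {T} = {C,T} (union, +1)
HIO@5: {C} ∩ {C,T} = {C} (intersection, +0)
HIOV@5: {C} ∪ {A} = {A,C} (union, +1)
per-site changes: [2, 3, 1, 2, 2, 2]; total = 12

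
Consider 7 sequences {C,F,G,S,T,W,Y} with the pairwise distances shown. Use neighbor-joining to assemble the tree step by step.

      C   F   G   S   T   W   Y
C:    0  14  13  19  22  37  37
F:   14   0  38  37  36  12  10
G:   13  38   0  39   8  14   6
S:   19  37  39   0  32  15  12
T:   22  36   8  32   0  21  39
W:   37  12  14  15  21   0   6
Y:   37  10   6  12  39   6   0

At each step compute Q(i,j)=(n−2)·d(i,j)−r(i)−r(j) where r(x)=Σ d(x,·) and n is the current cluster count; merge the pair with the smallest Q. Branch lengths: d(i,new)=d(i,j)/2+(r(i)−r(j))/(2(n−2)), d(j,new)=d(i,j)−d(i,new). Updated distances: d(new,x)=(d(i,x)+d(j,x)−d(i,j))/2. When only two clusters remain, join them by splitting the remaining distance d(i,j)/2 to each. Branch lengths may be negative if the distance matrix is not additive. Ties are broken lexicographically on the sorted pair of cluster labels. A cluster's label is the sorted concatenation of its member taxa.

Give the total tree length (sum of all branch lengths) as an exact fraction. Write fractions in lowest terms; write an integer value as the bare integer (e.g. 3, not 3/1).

1903/32

iteration 1: select G,T (d=8, Q=-236); attach at lengths (0, 8); label the merged cluster GT
  updated: d(C,GT)=27/2, d(F,GT)=33, d(GT,S)=63/2, d(GT,W)=27/2, d(GT,Y)=37/2
iteration 2: select C,GT (d=27/2, Q=-353/2); attach at lengths (129/16, 87/16); label the merged cluster CGT
  updated: d(CGT,F)=67/4, d(CGT,S)=37/2, d(CGT,W)=37/2, d(CGT,Y)=21
iteration 3: select CGT,S (d=37/2, Q=-407/4); attach at lengths (191/24, 253/24); label the merged cluster CGST
  updated: d(CGST,F)=141/8, d(CGST,W)=15/2, d(CGST,Y)=29/4
iteration 4: select CGST,W (d=15/2, Q=-343/8); attach at lengths (175/32, 65/32); label the merged cluster CGSTW
  updated: d(CGSTW,F)=177/16, d(CGSTW,Y)=23/8
iteration 5: select CGSTW,F (d=177/16, Q=-383/16); attach at lengths (63/32, 291/32); label the merged cluster CFGSTW
  updated: d(CFGSTW,Y)=29/32
iteration 6: select CFGSTW,Y (d=29/32); attach at lengths (29/64, 29/64); label the merged cluster CFGSTWY
final tree: (((((C:129/16,(G:0,T:8):87/16):191/24,S:253/24):175/32,W:65/32):63/32,F:291/32):29/64,Y:29/64)
total length: 1903/32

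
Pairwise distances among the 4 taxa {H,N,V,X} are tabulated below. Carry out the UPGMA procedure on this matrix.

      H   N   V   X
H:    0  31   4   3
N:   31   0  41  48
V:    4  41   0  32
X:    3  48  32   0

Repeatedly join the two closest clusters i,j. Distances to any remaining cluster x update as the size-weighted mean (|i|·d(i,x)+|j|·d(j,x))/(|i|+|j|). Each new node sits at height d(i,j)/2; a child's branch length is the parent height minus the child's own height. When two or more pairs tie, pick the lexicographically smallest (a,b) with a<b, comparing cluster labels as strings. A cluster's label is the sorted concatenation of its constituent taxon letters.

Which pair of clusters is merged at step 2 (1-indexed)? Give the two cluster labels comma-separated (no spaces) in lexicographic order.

HX,V

iteration 1: select H,X (d=3); attach at lengths (3/2, 3/2); label the merged cluster HX
  updated: d(HX,N)=79/2, d(HX,V)=18
iteration 2: select HX,V (d=18); attach at lengths (15/2, 9); label the merged cluster HVX
  updated: d(HVX,N)=40
iteration 3: select HVX,N (d=40); attach at lengths (11, 20); label the merged cluster HNVX
final tree: (((H:3/2,X:3/2):15/2,V:9):11,N:20)
total length: 101/2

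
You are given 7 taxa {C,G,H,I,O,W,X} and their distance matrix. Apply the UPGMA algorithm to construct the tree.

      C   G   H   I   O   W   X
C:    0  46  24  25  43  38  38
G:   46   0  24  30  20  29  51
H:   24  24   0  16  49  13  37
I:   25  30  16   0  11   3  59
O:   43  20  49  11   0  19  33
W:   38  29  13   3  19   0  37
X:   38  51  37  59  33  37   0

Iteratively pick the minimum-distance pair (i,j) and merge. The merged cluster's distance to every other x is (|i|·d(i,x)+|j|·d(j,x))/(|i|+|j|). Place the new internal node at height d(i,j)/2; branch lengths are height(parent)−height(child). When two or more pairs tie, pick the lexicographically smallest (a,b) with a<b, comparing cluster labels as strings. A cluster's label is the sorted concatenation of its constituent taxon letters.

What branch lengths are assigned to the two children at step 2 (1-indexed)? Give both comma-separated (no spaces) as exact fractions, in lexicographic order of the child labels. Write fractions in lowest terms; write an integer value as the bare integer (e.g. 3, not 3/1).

step 1: merge (I,W) at d=3; branch lengths I→3/2, W→3/2; new cluster IW
  updated: d(C,IW)=63/2, d(G,IW)=59/2, d(H,IW)=29/2, d(IW,O)=15, d(IW,X)=48
step 2: merge (H,IW) at d=29/2; branch lengths H→29/4, IW→23/4; new cluster HIW
  updated: d(C,HIW)=29, d(G,HIW)=83/3, d(HIW,O)=79/3, d(HIW,X)=133/3
step 3: merge (G,O) at d=20; branch lengths G→10, O→10; new cluster GO
  updated: d(C,GO)=89/2, d(GO,HIW)=27, d(GO,X)=42
step 4: merge (GO,HIW) at d=27; branch lengths GO→7/2, HIW→25/4; new cluster GHIOW
  updated: d(C,GHIOW)=176/5, d(GHIOW,X)=217/5
step 5: merge (C,GHIOW) at d=176/5; branch lengths C→88/5, GHIOW→41/10; new cluster CGHIOW
  updated: d(CGHIOW,X)=85/2
step 6: merge (CGHIOW,X) at d=85/2; branch lengths CGHIOW→73/20, X→85/4; new cluster CGHIOWX
final tree: ((C:88/5,((G:10,O:10):7/2,(H:29/4,(I:3/2,W:3/2):23/4):25/4):41/10):73/20,X:85/4)
total length: 1847/20

29/4,23/4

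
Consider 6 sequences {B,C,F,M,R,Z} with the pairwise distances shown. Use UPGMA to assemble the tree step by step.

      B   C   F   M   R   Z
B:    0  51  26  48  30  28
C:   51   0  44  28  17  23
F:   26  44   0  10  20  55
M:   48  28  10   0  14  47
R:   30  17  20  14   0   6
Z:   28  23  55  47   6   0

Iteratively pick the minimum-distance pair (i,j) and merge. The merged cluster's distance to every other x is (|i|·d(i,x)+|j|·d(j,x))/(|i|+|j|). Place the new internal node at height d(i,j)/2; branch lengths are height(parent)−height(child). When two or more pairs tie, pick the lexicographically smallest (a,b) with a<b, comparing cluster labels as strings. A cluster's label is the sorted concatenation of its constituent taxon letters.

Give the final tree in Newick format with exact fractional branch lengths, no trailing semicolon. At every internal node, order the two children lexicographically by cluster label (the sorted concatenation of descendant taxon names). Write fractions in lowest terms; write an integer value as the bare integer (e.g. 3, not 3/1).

step 1: merge (R,Z) at d=6; branch lengths R→3, Z→3; new cluster RZ
  updated: d(B,RZ)=29, d(C,RZ)=20, d(F,RZ)=75/2, d(M,RZ)=61/2
step 2: merge (F,M) at d=10; branch lengths F→5, M→5; new cluster FM
  updated: d(B,FM)=37, d(C,FM)=36, d(FM,RZ)=34
step 3: merge (C,RZ) at d=20; branch lengths C→10, RZ→7; new cluster CRZ
  updated: d(B,CRZ)=109/3, d(CRZ,FM)=104/3
step 4: merge (CRZ,FM) at d=104/3; branch lengths CRZ→22/3, FM→37/3; new cluster CFMRZ
  updated: d(B,CFMRZ)=183/5
step 5: merge (B,CFMRZ) at d=183/5; branch lengths B→183/10, CFMRZ→29/30; new cluster BCFMRZ
final tree: (B:183/10,((C:10,(R:3,Z:3):7):22/3,(F:5,M:5):37/3):29/30)
total length: 1079/15

(B:183/10,((C:10,(R:3,Z:3):7):22/3,(F:5,M:5):37/3):29/30)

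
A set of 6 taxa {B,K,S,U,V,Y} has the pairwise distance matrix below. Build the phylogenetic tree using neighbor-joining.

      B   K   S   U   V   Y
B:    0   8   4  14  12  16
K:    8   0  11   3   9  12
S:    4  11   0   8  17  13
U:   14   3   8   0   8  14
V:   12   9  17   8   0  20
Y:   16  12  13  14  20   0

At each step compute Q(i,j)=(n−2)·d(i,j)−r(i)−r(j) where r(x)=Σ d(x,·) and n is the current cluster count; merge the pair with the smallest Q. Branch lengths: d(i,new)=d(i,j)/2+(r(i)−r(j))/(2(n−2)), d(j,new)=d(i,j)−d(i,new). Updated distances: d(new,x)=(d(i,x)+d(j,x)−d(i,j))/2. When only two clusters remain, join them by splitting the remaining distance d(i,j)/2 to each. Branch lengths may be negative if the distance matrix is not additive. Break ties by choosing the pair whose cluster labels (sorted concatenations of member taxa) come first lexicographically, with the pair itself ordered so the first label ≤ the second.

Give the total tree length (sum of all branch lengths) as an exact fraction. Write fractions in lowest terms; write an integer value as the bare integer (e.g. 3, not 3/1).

iteration 1: select B,S (d=4, Q=-91); attach at lengths (17/8, 15/8); label the merged cluster BS
  updated: d(BS,K)=15/2, d(BS,U)=9, d(BS,V)=25/2, d(BS,Y)=25/2
iteration 2: select BS,Y (d=25/2, Q=-125/2); attach at lengths (41/12, 109/12); label the merged cluster BSY
  updated: d(BSY,K)=7/2, d(BSY,U)=21/4, d(BSY,V)=10
iteration 3: select BSY,K (d=7/2, Q=-109/4); attach at lengths (41/16, 15/16); label the merged cluster BKSY
  updated: d(BKSY,U)=19/8, d(BKSY,V)=31/4
iteration 4: select BKSY,U (d=19/8, Q=-145/8); attach at lengths (17/16, 21/16); label the merged cluster BKSUY
  updated: d(BKSUY,V)=107/16
iteration 5: select BKSUY,V (d=107/16); attach at lengths (107/32, 107/32); label the merged cluster BKSUVY
final tree: (((((B:17/8,S:15/8):41/12,Y:109/12):41/16,K:15/16):17/16,U:21/16):107/32,V:107/32)
total length: 465/16

465/16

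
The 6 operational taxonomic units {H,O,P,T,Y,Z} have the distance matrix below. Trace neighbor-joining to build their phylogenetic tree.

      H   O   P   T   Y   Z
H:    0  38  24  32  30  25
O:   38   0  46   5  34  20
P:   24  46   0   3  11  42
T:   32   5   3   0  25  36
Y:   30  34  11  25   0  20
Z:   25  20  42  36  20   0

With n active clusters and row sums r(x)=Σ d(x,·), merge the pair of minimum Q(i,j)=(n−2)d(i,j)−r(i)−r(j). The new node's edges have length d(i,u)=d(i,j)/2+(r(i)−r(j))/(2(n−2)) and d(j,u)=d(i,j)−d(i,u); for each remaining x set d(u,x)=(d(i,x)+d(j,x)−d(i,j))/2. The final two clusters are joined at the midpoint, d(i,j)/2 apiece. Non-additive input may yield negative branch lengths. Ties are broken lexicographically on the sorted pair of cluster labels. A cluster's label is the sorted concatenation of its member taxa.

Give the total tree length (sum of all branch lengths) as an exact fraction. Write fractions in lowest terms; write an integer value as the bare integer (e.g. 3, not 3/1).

1. join O+T (d=5, Q=-224) ⇒ OT; edges |O|=31/4, |T|=-11/4
  updated: d(H,OT)=65/2, d(OT,P)=22, d(OT,Y)=27, d(OT,Z)=51/2
2. join P+Y (d=11, Q=-154) ⇒ PY; edges |P|=22/3, |Y|=11/3
  updated: d(H,PY)=43/2, d(OT,PY)=19, d(PY,Z)=51/2
3. join H+Z (d=25, Q=-105) ⇒ HZ; edges |H|=53/4, |Z|=47/4
  updated: d(HZ,OT)=33/2, d(HZ,PY)=11
4. join HZ+OT (d=33/2, Q=-93/2) ⇒ HOTZ; edges |HZ|=17/4, |OT|=49/4
  updated: d(HOTZ,PY)=27/4
5. join HOTZ+PY (d=27/4) ⇒ HOPTYZ; edges |HOTZ|=27/8, |PY|=27/8
final tree: (((H:53/4,Z:47/4):17/4,(O:31/4,T:-11/4):49/4):27/8,(P:22/3,Y:11/3):27/8)
total length: 257/4

257/4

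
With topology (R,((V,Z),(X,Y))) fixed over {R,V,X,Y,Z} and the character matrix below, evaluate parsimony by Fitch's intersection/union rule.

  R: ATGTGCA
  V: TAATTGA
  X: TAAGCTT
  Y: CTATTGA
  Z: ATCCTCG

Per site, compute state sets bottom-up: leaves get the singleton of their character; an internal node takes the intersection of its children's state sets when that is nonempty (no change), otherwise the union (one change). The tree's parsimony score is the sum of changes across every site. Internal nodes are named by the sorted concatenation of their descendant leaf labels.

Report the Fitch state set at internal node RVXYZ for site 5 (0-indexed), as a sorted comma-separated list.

C,G

VZ@0: {T} ∪ {A} = {A,T} (union, +1)
XY@0: {T} ∪ {C} = {C,T} (union, +1)
VXYZ@0: {A,T} ∩ {C,T} = {T} (intersection, +0)
RVXYZ@0: {A} ∪ {T} = {A,T} (union, +1)
VZ@1: {A} ∪ {T} = {A,T} (union, +1)
XY@1: {A} ∪ {T} = {A,T} (union, +1)
VXYZ@1: {A,T} ∩ {A,T} = {A,T} (intersection, +0)
RVXYZ@1: {T} ∩ {A,T} = {T} (intersection, +0)
VZ@2: {A} ∪ {C} = {A,C} (union, +1)
XY@2: {A} ∩ {A} = {A} (intersection, +0)
VXYZ@2: {A,C} ∩ {A} = {A} (intersection, +0)
RVXYZ@2: {G} ∪ {A} = {A,G} (union, +1)
VZ@3: {T} ∪ {C} = {C,T} (union, +1)
XY@3: {G} ∪ {T} = {G,T} (union, +1)
VXYZ@3: {C,T} ∩ {G,T} = {T} (intersection, +0)
RVXYZ@3: {T} ∩ {T} = {T} (intersection, +0)
VZ@4: {T} ∩ {T} = {T} (intersection, +0)
XY@4: {C} ∪ {T} = {C,T} (union, +1)
VXYZ@4: {T} ∩ {C,T} = {T} (intersection, +0)
RVXYZ@4: {G} ∪ {T} = {G,T} (union, +1)
VZ@5: {G} ∪ {C} = {C,G} (union, +1)
XY@5: {T} ∪ {G} = {G,T} (union, +1)
VXYZ@5: {C,G} ∩ {G,T} = {G} (intersection, +0)
RVXYZ@5: {C} ∪ {G} = {C,G} (union, +1)
VZ@6: {A} ∪ {G} = {A,G} (union, +1)
XY@6: {T} ∪ {A} = {A,T} (union, +1)
VXYZ@6: {A,G} ∩ {A,T} = {A} (intersection, +0)
RVXYZ@6: {A} ∩ {A} = {A} (intersection, +0)
per-site changes: [3, 2, 2, 2, 2, 3, 2]; total = 16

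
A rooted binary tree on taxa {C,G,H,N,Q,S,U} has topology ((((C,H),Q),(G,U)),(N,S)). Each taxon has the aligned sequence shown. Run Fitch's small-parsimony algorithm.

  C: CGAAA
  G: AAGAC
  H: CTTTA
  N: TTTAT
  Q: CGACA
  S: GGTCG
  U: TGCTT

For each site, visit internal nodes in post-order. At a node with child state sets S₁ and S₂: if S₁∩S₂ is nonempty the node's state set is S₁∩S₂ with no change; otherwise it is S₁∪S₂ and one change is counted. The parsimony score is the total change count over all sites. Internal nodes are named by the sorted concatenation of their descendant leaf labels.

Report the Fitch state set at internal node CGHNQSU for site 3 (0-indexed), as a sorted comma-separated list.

A

site 0, node CH: C={C} ∩ H={C} → {C} (+0)
site 0, node CHQ: CH={C} ∩ Q={C} → {C} (+0)
site 0, node GU: G={A} ∪ U={T} → {A,T} (+1)
site 0, node CGHQU: CHQ={C} ∪ GU={A,T} → {A,C,T} (+1)
site 0, node NS: N={T} ∪ S={G} → {G,T} (+1)
site 0, node CGHNQSU: CGHQU={A,C,T} ∩ NS={G,T} → {T} (+0)
site 1, node CH: C={G} ∪ H={T} → {G,T} (+1)
site 1, node CHQ: CH={G,T} ∩ Q={G} → {G} (+0)
site 1, node GU: G={A} ∪ U={G} → {A,G} (+1)
site 1, node CGHQU: CHQ={G} ∩ GU={A,G} → {G} (+0)
site 1, node NS: N={T} ∪ S={G} → {G,T} (+1)
site 1, node CGHNQSU: CGHQU={G} ∩ NS={G,T} → {G} (+0)
site 2, node CH: C={A} ∪ H={T} → {A,T} (+1)
site 2, node CHQ: CH={A,T} ∩ Q={A} → {A} (+0)
site 2, node GU: G={G} ∪ U={C} → {C,G} (+1)
site 2, node CGHQU: CHQ={A} ∪ GU={C,G} → {A,C,G} (+1)
site 2, node NS: N={T} ∩ S={T} → {T} (+0)
site 2, node CGHNQSU: CGHQU={A,C,G} ∪ NS={T} → {A,C,G,T} (+1)
site 3, node CH: C={A} ∪ H={T} → {A,T} (+1)
site 3, node CHQ: CH={A,T} ∪ Q={C} → {A,C,T} (+1)
site 3, node GU: G={A} ∪ U={T} → {A,T} (+1)
site 3, node CGHQU: CHQ={A,C,T} ∩ GU={A,T} → {A,T} (+0)
site 3, node NS: N={A} ∪ S={C} → {A,C} (+1)
site 3, node CGHNQSU: CGHQU={A,T} ∩ NS={A,C} → {A} (+0)
site 4, node CH: C={A} ∩ H={A} → {A} (+0)
site 4, node CHQ: CH={A} ∩ Q={A} → {A} (+0)
site 4, node GU: G={C} ∪ U={T} → {C,T} (+1)
site 4, node CGHQU: CHQ={A} ∪ GU={C,T} → {A,C,T} (+1)
site 4, node NS: N={T} ∪ S={G} → {G,T} (+1)
site 4, node CGHNQSU: CGHQU={A,C,T} ∩ NS={G,T} → {T} (+0)
per-site changes: [3, 3, 4, 4, 3]; total = 17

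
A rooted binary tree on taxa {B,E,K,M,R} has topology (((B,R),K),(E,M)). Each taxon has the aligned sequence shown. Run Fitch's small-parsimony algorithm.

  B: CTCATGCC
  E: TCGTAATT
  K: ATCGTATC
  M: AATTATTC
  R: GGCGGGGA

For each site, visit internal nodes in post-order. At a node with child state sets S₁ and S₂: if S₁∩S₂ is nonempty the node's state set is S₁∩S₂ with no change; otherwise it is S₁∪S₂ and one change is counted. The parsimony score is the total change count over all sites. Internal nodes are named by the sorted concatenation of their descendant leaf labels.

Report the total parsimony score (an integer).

18

BR@0: {C} ∪ {G} = {C,G} (union, +1)
BKR@0: {C,G} ∪ {A} = {A,C,G} (union, +1)
EM@0: {T} ∪ {A} = {A,T} (union, +1)
BEKMR@0: {A,C,G} ∩ {A,T} = {A} (intersection, +0)
BR@1: {T} ∪ {G} = {G,T} (union, +1)
BKR@1: {G,T} ∩ {T} = {T} (intersection, +0)
EM@1: {C} ∪ {A} = {A,C} (union, +1)
BEKMR@1: {T} ∪ {A,C} = {A,C,T} (union, +1)
BR@2: {C} ∩ {C} = {C} (intersection, +0)
BKR@2: {C} ∩ {C} = {C} (intersection, +0)
EM@2: {G} ∪ {T} = {G,T} (union, +1)
BEKMR@2: {C} ∪ {G,T} = {C,G,T} (union, +1)
BR@3: {A} ∪ {G} = {A,G} (union, +1)
BKR@3: {A,G} ∩ {G} = {G} (intersection, +0)
EM@3: {T} ∩ {T} = {T} (intersection, +0)
BEKMR@3: {G} ∪ {T} = {G,T} (union, +1)
BR@4: {T} ∪ {G} = {G,T} (union, +1)
BKR@4: {G,T} ∩ {T} = {T} (intersection, +0)
EM@4: {A} ∩ {A} = {A} (intersection, +0)
BEKMR@4: {T} ∪ {A} = {A,T} (union, +1)
BR@5: {G} ∩ {G} = {G} (intersection, +0)
BKR@5: {G} ∪ {A} = {A,G} (union, +1)
EM@5: {A} ∪ {T} = {A,T} (union, +1)
BEKMR@5: {A,G} ∩ {A,T} = {A} (intersection, +0)
BR@6: {C} ∪ {G} = {C,G} (union, +1)
BKR@6: {C,G} ∪ {T} = {C,G,T} (union, +1)
EM@6: {T} ∩ {T} = {T} (intersection, +0)
BEKMR@6: {C,G,T} ∩ {T} = {T} (intersection, +0)
BR@7: {C} ∪ {A} = {A,C} (union, +1)
BKR@7: {A,C} ∩ {C} = {C} (intersection, +0)
EM@7: {T} ∪ {C} = {C,T} (union, +1)
BEKMR@7: {C} ∩ {C,T} = {C} (intersection, +0)
per-site changes: [3, 3, 2, 2, 2, 2, 2, 2]; total = 18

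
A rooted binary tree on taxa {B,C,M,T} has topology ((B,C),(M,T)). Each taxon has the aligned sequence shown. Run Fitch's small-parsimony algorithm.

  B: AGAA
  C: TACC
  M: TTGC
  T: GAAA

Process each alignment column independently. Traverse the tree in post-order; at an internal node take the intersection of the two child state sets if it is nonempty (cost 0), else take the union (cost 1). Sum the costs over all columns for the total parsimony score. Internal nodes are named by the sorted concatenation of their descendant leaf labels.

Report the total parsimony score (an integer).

BC@0: {A} ∪ {T} = {A,T} (union, +1)
MT@0: {T} ∪ {G} = {G,T} (union, +1)
BCMT@0: {A,T} ∩ {G,T} = {T} (intersection, +0)
BC@1: {G} ∪ {A} = {A,G} (union, +1)
MT@1: {T} ∪ {A} = {A,T} (union, +1)
BCMT@1: {A,G} ∩ {A,T} = {A} (intersection, +0)
BC@2: {A} ∪ {C} = {A,C} (union, +1)
MT@2: {G} ∪ {A} = {A,G} (union, +1)
BCMT@2: {A,C} ∩ {A,G} = {A} (intersection, +0)
BC@3: {A} ∪ {C} = {A,C} (union, +1)
MT@3: {C} ∪ {A} = {A,C} (union, +1)
BCMT@3: {A,C} ∩ {A,C} = {A,C} (intersection, +0)
per-site changes: [2, 2, 2, 2]; total = 8

8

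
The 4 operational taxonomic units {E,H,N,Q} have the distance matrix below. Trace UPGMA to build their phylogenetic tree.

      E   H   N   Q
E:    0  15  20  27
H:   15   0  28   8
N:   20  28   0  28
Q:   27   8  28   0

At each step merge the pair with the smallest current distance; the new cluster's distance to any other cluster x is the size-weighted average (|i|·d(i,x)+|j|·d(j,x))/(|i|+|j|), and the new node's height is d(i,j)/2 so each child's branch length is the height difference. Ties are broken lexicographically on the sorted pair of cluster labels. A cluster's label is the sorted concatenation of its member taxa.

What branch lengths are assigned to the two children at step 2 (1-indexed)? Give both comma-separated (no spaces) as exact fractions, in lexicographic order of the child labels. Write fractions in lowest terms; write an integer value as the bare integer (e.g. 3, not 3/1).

1. join H+Q (d=8) ⇒ HQ; edges |H|=4, |Q|=4
  updated: d(E,HQ)=21, d(HQ,N)=28
2. join E+N (d=20) ⇒ EN; edges |E|=10, |N|=10
  updated: d(EN,HQ)=49/2
3. join EN+HQ (d=49/2) ⇒ EHNQ; edges |EN|=9/4, |HQ|=33/4
final tree: ((E:10,N:10):9/4,(H:4,Q:4):33/4)
total length: 77/2

10,10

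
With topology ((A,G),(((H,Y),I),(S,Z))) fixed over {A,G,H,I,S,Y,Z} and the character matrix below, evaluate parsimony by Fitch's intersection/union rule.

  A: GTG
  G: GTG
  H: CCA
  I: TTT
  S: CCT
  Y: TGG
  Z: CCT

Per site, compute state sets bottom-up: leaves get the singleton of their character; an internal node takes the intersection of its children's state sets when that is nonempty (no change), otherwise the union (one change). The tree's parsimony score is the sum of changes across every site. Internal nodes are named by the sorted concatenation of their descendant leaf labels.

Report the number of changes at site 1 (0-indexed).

3

site 0, node AG: A={G} ∩ G={G} → {G} (+0)
site 0, node HY: H={C} ∪ Y={T} → {C,T} (+1)
site 0, node HIY: HY={C,T} ∩ I={T} → {T} (+0)
site 0, node SZ: S={C} ∩ Z={C} → {C} (+0)
site 0, node HISYZ: HIY={T} ∪ SZ={C} → {C,T} (+1)
site 0, node AGHISYZ: AG={G} ∪ HISYZ={C,T} → {C,G,T} (+1)
site 1, node AG: A={T} ∩ G={T} → {T} (+0)
site 1, node HY: H={C} ∪ Y={G} → {C,G} (+1)
site 1, node HIY: HY={C,G} ∪ I={T} → {C,G,T} (+1)
site 1, node SZ: S={C} ∩ Z={C} → {C} (+0)
site 1, node HISYZ: HIY={C,G,T} ∩ SZ={C} → {C} (+0)
site 1, node AGHISYZ: AG={T} ∪ HISYZ={C} → {C,T} (+1)
site 2, node AG: A={G} ∩ G={G} → {G} (+0)
site 2, node HY: H={A} ∪ Y={G} → {A,G} (+1)
site 2, node HIY: HY={A,G} ∪ I={T} → {A,G,T} (+1)
site 2, node SZ: S={T} ∩ Z={T} → {T} (+0)
site 2, node HISYZ: HIY={A,G,T} ∩ SZ={T} → {T} (+0)
site 2, node AGHISYZ: AG={G} ∪ HISYZ={T} → {G,T} (+1)
per-site changes: [3, 3, 3]; total = 9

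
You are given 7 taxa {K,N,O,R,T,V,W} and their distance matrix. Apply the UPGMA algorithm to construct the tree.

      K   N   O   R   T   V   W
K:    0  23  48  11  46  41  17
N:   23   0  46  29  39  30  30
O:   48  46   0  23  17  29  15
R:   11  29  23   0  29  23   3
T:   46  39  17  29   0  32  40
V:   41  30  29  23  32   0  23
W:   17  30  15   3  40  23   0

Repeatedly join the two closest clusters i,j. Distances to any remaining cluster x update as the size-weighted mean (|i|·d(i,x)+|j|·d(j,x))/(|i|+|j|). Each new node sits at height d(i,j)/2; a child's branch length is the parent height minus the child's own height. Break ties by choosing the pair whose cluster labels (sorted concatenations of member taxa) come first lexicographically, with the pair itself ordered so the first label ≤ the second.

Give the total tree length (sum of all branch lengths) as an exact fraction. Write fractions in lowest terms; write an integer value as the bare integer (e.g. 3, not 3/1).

1. join R+W (d=3) ⇒ RW; edges |R|=3/2, |W|=3/2
  updated: d(K,RW)=14, d(N,RW)=59/2, d(O,RW)=19, d(RW,T)=69/2, d(RW,V)=23
2. join K+RW (d=14) ⇒ KRW; edges |K|=7, |RW|=11/2
  updated: d(KRW,N)=82/3, d(KRW,O)=86/3, d(KRW,T)=115/3, d(KRW,V)=29
3. join O+T (d=17) ⇒ OT; edges |O|=17/2, |T|=17/2
  updated: d(KRW,OT)=67/2, d(N,OT)=85/2, d(OT,V)=61/2
4. join KRW+N (d=82/3) ⇒ KNRW; edges |KRW|=20/3, |N|=41/3
  updated: d(KNRW,OT)=143/4, d(KNRW,V)=117/4
5. join KNRW+V (d=117/4) ⇒ KNRVW; edges |KNRW|=23/24, |V|=117/8
  updated: d(KNRVW,OT)=347/10
6. join KNRVW+OT (d=347/10) ⇒ KNORTVW; edges |KNRVW|=109/40, |OT|=177/20
final tree: ((((K:7,(R:3/2,W:3/2):11/2):20/3,N:41/3):23/24,V:117/8):109/40,(O:17/2,T:17/2):177/20)
total length: 9599/120

9599/120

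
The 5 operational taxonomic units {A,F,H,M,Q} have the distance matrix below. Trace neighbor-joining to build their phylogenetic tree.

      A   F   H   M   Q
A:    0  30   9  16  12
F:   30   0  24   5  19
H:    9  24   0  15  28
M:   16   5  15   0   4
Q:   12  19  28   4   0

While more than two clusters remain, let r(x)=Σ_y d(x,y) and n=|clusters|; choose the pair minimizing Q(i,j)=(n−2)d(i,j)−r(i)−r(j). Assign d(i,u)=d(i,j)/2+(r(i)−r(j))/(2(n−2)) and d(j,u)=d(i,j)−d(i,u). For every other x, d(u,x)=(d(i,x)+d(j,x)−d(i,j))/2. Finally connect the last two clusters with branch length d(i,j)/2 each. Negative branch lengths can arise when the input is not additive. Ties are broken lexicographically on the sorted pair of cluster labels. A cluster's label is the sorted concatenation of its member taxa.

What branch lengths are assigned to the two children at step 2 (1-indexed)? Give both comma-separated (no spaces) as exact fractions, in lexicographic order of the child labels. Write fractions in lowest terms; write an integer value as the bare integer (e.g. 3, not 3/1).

83/8,41/8

step 1: merge (A,H) at d=9, Q=-116; branch lengths A→3, H→6; new cluster AH
  updated: d(AH,F)=45/2, d(AH,M)=11, d(AH,Q)=31/2
step 2: merge (AH,Q) at d=31/2, Q=-113/2; branch lengths AH→83/8, Q→41/8; new cluster AHQ
  updated: d(AHQ,F)=13, d(AHQ,M)=-1/4
step 3: merge (AHQ,F) at d=13, Q=-71/4; branch lengths AHQ→31/8, F→73/8; new cluster AFHQ
  updated: d(AFHQ,M)=-33/8
step 4: merge (AFHQ,M) at d=-33/8; branch lengths AFHQ→-33/16, M→-33/16; new cluster AFHMQ
final tree: ((((A:3,H:6):83/8,Q:41/8):31/8,F:73/8):-33/16,M:-33/16)
total length: 267/8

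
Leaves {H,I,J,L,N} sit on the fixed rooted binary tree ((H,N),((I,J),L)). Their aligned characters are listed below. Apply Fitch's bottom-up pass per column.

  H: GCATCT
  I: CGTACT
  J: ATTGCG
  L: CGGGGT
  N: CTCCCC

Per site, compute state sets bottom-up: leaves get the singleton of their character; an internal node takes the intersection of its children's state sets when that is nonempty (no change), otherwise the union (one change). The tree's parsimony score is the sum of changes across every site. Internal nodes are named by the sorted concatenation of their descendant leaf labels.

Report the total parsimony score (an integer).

14

[col 0] HN: children H:{G}, N:{C} ∪→ {C,G}; cost 1
[col 0] IJ: children I:{C}, J:{A} ∪→ {A,C}; cost 1
[col 0] IJL: children IJ:{A,C}, L:{C} ∩→ {C}; cost 0
[col 0] HIJLN: children HN:{C,G}, IJL:{C} ∩→ {C}; cost 0
[col 1] HN: children H:{C}, N:{T} ∪→ {C,T}; cost 1
[col 1] IJ: children I:{G}, J:{T} ∪→ {G,T}; cost 1
[col 1] IJL: children IJ:{G,T}, L:{G} ∩→ {G}; cost 0
[col 1] HIJLN: children HN:{C,T}, IJL:{G} ∪→ {C,G,T}; cost 1
[col 2] HN: children H:{A}, N:{C} ∪→ {A,C}; cost 1
[col 2] IJ: children I:{T}, J:{T} ∩→ {T}; cost 0
[col 2] IJL: children IJ:{T}, L:{G} ∪→ {G,T}; cost 1
[col 2] HIJLN: children HN:{A,C}, IJL:{G,T} ∪→ {A,C,G,T}; cost 1
[col 3] HN: children H:{T}, N:{C} ∪→ {C,T}; cost 1
[col 3] IJ: children I:{A}, J:{G} ∪→ {A,G}; cost 1
[col 3] IJL: children IJ:{A,G}, L:{G} ∩→ {G}; cost 0
[col 3] HIJLN: children HN:{C,T}, IJL:{G} ∪→ {C,G,T}; cost 1
[col 4] HN: children H:{C}, N:{C} ∩→ {C}; cost 0
[col 4] IJ: children I:{C}, J:{C} ∩→ {C}; cost 0
[col 4] IJL: children IJ:{C}, L:{G} ∪→ {C,G}; cost 1
[col 4] HIJLN: children HN:{C}, IJL:{C,G} ∩→ {C}; cost 0
[col 5] HN: children H:{T}, N:{C} ∪→ {C,T}; cost 1
[col 5] IJ: children I:{T}, J:{G} ∪→ {G,T}; cost 1
[col 5] IJL: children IJ:{G,T}, L:{T} ∩→ {T}; cost 0
[col 5] HIJLN: children HN:{C,T}, IJL:{T} ∩→ {T}; cost 0
per-site changes: [2, 3, 3, 3, 1, 2]; total = 14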